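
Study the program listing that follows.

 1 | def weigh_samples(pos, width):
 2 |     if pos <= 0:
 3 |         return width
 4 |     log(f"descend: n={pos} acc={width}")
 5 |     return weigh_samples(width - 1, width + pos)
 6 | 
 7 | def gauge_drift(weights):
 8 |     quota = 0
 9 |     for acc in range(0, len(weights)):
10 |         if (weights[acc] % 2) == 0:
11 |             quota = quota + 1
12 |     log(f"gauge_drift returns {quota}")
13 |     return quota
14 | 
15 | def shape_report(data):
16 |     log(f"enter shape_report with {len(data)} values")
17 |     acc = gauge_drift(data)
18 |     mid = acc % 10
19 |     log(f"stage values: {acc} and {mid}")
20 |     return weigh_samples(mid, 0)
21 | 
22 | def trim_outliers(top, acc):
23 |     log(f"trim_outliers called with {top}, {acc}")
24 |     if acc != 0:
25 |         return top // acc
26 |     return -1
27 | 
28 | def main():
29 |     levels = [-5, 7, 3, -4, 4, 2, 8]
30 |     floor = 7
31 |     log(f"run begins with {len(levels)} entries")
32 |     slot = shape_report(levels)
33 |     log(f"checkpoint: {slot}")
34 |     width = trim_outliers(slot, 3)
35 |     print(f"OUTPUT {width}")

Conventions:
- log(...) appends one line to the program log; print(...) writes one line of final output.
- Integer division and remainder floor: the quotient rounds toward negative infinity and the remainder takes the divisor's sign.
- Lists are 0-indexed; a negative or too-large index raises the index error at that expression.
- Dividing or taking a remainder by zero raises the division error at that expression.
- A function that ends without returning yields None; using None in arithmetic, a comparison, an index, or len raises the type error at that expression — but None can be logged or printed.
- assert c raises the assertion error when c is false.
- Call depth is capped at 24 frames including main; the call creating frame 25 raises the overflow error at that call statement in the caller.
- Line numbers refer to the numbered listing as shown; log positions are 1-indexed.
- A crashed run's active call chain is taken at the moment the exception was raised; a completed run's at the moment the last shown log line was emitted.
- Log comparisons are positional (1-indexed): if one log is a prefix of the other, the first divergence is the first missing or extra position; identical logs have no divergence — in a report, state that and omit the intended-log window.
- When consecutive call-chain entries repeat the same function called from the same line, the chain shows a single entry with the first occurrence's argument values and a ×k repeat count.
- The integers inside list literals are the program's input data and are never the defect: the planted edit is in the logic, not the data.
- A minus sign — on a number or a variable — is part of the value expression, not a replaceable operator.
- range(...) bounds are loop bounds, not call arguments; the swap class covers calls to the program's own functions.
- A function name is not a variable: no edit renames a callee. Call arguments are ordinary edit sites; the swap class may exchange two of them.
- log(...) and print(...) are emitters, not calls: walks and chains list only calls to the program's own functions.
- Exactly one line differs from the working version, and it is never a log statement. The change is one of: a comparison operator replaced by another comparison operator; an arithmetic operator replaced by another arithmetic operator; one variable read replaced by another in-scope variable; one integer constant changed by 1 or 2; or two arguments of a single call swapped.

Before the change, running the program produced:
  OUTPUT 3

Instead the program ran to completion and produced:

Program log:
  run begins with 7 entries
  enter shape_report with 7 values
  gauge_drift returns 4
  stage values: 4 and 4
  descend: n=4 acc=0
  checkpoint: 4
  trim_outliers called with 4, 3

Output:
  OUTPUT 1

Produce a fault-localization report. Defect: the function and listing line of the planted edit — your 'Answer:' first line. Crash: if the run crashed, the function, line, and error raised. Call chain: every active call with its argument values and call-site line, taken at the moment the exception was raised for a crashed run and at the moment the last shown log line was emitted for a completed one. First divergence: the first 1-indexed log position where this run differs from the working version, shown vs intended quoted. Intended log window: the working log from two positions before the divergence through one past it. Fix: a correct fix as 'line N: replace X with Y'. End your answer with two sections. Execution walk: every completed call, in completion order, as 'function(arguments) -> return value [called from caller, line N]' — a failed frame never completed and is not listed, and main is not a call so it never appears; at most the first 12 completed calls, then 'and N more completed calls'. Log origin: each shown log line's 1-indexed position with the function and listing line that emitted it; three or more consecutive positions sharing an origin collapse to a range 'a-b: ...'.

Answer: the defect is in weigh_samples at line 5.
Key observation: The earliest visible damage is log position 6 — 'checkpoint: 4' rather than the intended 'descend: n=3 acc=4'.
Call chain: main -> trim_outliers(4, 3) (called at line 34).
First divergence: position 6; shown 'checkpoint: 4' vs intended 'descend: n=3 acc=4'.
Intended log window:
  4: stage values: 4 and 4
  5: descend: n=4 acc=0
  6: descend: n=3 acc=4
  7: descend: n=2 acc=7
Execution walk:
  gauge_drift([-5, 7, 3, -4, 4, 2, 8]) -> 4  [called from shape_report, line 17]
  weigh_samples(-1, 4) -> 4  [called from weigh_samples, line 5]
  weigh_samples(4, 0) -> 4  [called from shape_report, line 20]
  shape_report([-5, 7, 3, -4, 4, 2, 8]) -> 4  [called from main, line 32]
  trim_outliers(4, 3) -> 1  [called from main, line 34]
Origin of each log line:
  1: logged in main at line 31
  2: logged in shape_report at line 16
  3: logged in gauge_drift at line 12
  4: logged in shape_report at line 19
  5: logged in weigh_samples at line 4
  6: logged in main at line 33
  7: logged in trim_outliers at line 23
A correct fix: line 5: replace `width - 1` with `pos - 1`.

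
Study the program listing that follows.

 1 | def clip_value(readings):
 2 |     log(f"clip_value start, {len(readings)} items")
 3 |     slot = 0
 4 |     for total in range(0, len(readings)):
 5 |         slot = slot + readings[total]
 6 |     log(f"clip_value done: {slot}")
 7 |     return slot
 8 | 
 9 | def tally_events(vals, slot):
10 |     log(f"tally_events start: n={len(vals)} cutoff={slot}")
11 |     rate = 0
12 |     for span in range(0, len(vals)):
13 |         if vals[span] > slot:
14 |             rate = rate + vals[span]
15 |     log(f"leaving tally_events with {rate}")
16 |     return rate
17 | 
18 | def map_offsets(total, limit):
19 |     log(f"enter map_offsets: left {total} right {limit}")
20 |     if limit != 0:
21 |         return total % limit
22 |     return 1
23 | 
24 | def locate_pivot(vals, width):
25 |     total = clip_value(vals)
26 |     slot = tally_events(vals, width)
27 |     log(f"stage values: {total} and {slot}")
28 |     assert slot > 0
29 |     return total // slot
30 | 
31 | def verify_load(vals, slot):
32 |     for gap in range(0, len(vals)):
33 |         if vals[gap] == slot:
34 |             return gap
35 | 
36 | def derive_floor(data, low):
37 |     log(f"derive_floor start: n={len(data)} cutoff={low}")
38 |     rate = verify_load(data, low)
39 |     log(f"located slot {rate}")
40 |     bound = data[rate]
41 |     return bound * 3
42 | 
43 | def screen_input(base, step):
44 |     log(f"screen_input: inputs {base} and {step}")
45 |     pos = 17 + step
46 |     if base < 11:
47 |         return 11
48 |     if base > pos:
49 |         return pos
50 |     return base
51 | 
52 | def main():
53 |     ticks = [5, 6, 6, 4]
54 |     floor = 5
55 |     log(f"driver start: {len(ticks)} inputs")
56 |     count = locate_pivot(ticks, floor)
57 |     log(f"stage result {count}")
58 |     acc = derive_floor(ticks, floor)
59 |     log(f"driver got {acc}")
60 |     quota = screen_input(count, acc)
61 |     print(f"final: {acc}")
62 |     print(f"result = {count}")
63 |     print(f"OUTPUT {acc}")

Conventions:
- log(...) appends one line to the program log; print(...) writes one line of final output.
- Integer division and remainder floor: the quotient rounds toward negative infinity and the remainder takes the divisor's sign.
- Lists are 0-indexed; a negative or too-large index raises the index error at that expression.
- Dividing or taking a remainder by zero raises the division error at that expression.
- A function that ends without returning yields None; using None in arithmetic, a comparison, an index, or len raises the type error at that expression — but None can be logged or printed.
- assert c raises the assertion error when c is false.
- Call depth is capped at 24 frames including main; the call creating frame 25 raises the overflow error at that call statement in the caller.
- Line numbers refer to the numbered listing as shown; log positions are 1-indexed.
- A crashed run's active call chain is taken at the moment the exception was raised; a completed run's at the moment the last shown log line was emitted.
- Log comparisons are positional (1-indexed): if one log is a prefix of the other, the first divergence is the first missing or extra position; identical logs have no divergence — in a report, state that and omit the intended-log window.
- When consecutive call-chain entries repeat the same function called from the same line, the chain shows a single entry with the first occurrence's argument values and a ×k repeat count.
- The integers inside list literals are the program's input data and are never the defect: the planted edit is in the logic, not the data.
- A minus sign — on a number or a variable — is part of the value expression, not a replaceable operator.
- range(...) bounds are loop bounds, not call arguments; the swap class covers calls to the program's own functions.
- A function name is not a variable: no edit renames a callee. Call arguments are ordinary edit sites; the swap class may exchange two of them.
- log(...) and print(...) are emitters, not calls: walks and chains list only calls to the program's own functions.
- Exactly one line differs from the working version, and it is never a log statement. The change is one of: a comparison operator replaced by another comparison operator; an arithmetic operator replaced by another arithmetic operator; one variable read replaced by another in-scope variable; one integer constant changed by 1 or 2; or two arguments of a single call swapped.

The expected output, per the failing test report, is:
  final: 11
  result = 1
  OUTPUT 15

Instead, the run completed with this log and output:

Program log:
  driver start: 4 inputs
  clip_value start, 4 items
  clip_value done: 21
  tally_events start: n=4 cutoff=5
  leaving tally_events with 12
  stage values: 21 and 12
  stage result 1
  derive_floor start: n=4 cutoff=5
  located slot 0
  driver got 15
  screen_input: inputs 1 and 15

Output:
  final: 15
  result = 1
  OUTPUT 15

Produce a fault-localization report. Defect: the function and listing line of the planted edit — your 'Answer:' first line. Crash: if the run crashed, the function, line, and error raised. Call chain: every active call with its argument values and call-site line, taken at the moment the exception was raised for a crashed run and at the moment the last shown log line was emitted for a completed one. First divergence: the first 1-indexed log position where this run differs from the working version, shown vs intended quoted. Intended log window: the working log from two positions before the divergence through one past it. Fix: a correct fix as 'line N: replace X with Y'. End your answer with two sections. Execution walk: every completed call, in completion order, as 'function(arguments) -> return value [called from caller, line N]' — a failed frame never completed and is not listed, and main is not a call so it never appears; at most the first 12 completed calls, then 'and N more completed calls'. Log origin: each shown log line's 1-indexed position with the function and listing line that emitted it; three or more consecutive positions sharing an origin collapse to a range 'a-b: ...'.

Answer: the defect is in main at line 61.
Core observation: The logs agree in full; only the final output differs.
Call chain: main -> screen_input(1, 15) (called at line 60).
First divergence: there is none — every log position agrees.
Execution walk:
  clip_value([5, 6, 6, 4]) -> 21  [called from locate_pivot, line 25]
  tally_events([5, 6, 6, 4], 5) -> 12  [called from locate_pivot, line 26]
  locate_pivot([5, 6, 6, 4], 5) -> 1  [called from main, line 56]
  verify_load([5, 6, 6, 4], 5) -> 0  [called from derive_floor, line 38]
  derive_floor([5, 6, 6, 4], 5) -> 15  [called from main, line 58]
  screen_input(1, 15) -> 11  [called from main, line 60]
Log origins:
  1: from main, line 55
  2: from clip_value, line 2
  3: from clip_value, line 6
  4: from tally_events, line 10
  5: from tally_events, line 15
  6: from locate_pivot, line 27
  7: from main, line 57
  8: from derive_floor, line 37
  9: from derive_floor, line 39
  10: from main, line 59
  11: from screen_input, line 44
A correct fix: line 61: replace `acc` with `quota`.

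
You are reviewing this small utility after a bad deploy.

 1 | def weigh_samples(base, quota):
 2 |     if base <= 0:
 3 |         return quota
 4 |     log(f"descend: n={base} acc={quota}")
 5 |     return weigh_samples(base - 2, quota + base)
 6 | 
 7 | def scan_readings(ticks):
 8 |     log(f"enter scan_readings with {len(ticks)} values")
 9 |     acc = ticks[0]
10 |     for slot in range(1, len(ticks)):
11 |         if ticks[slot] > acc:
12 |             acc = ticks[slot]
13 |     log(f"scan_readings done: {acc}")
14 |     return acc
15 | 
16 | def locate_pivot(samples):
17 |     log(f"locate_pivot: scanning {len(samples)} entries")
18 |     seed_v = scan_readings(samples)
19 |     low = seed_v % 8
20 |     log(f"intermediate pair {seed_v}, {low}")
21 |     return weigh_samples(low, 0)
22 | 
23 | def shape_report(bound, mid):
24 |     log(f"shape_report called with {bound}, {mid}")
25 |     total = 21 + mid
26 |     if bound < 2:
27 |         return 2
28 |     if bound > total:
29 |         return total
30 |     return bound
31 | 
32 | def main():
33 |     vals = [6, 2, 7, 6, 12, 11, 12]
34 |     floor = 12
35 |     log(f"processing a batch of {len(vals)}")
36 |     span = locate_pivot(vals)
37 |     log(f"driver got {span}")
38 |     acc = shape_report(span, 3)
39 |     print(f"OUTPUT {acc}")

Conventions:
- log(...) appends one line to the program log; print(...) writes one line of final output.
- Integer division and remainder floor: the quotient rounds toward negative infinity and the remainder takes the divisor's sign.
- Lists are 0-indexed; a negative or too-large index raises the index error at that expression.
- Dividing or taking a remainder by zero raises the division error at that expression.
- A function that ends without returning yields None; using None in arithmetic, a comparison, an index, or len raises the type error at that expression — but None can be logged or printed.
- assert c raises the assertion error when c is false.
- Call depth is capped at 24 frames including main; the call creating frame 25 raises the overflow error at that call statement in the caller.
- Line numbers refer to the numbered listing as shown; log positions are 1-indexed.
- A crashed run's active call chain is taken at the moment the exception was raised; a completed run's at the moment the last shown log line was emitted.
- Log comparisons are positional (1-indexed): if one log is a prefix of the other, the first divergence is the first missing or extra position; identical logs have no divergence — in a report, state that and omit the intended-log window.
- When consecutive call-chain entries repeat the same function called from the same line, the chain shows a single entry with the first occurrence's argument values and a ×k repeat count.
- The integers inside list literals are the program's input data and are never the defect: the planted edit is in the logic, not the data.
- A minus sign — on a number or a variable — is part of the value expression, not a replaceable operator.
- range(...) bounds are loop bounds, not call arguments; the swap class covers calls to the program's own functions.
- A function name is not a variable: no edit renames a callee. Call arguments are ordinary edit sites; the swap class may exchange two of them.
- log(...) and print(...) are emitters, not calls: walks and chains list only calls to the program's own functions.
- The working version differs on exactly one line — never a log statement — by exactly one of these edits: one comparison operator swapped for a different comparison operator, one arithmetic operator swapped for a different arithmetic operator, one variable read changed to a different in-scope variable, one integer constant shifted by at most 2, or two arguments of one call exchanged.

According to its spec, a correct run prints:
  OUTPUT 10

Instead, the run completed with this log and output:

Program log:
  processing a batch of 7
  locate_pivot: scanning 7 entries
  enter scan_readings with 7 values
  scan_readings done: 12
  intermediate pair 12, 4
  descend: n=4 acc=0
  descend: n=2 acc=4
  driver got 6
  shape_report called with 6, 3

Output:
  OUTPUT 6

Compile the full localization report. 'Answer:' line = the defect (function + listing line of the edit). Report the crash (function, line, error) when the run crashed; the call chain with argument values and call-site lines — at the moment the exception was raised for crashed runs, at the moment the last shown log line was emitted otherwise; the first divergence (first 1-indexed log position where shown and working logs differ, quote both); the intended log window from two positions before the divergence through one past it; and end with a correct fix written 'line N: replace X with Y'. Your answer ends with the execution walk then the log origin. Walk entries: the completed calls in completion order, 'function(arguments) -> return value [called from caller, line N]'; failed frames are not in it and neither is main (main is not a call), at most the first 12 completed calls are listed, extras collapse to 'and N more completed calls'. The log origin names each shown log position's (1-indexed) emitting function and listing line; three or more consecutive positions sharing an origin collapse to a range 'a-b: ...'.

Answer: the defect is in weigh_samples at line 5.
The tell: Everything matches until log position 7, which reads 'descend: n=2 acc=4' in place of 'descend: n=3 acc=4'.
Call chain: main -> shape_report(6, 3) (called at line 38).
First divergence: position 7 — shown 'descend: n=2 acc=4', intended 'descend: n=3 acc=4'.
Intended log window:
  5: intermediate pair 12, 4
  6: descend: n=4 acc=0
  7: descend: n=3 acc=4
  8: descend: n=2 acc=7
Execution walk:
  scan_readings([6, 2, 7, 6, 12, 11, 12]) -> 12  [called from locate_pivot, line 18]
  weigh_samples(0, 6) -> 6  [called from weigh_samples, line 5]
  weigh_samples(2, 4) -> 6  [called from weigh_samples, line 5]
  weigh_samples(4, 0) -> 6  [called from locate_pivot, line 21]
  locate_pivot([6, 2, 7, 6, 12, 11, 12]) -> 6  [called from main, line 36]
  shape_report(6, 3) -> 6  [called from main, line 38]
Log origins:
  1: from main, line 35
  2: from locate_pivot, line 17
  3: from scan_readings, line 8
  4: from scan_readings, line 13
  5: from locate_pivot, line 20
  6: from weigh_samples, line 4
  7: from weigh_samples, line 4
  8: from main, line 37
  9: from shape_report, line 24
A correct fix: line 5: replace `2` with `1`.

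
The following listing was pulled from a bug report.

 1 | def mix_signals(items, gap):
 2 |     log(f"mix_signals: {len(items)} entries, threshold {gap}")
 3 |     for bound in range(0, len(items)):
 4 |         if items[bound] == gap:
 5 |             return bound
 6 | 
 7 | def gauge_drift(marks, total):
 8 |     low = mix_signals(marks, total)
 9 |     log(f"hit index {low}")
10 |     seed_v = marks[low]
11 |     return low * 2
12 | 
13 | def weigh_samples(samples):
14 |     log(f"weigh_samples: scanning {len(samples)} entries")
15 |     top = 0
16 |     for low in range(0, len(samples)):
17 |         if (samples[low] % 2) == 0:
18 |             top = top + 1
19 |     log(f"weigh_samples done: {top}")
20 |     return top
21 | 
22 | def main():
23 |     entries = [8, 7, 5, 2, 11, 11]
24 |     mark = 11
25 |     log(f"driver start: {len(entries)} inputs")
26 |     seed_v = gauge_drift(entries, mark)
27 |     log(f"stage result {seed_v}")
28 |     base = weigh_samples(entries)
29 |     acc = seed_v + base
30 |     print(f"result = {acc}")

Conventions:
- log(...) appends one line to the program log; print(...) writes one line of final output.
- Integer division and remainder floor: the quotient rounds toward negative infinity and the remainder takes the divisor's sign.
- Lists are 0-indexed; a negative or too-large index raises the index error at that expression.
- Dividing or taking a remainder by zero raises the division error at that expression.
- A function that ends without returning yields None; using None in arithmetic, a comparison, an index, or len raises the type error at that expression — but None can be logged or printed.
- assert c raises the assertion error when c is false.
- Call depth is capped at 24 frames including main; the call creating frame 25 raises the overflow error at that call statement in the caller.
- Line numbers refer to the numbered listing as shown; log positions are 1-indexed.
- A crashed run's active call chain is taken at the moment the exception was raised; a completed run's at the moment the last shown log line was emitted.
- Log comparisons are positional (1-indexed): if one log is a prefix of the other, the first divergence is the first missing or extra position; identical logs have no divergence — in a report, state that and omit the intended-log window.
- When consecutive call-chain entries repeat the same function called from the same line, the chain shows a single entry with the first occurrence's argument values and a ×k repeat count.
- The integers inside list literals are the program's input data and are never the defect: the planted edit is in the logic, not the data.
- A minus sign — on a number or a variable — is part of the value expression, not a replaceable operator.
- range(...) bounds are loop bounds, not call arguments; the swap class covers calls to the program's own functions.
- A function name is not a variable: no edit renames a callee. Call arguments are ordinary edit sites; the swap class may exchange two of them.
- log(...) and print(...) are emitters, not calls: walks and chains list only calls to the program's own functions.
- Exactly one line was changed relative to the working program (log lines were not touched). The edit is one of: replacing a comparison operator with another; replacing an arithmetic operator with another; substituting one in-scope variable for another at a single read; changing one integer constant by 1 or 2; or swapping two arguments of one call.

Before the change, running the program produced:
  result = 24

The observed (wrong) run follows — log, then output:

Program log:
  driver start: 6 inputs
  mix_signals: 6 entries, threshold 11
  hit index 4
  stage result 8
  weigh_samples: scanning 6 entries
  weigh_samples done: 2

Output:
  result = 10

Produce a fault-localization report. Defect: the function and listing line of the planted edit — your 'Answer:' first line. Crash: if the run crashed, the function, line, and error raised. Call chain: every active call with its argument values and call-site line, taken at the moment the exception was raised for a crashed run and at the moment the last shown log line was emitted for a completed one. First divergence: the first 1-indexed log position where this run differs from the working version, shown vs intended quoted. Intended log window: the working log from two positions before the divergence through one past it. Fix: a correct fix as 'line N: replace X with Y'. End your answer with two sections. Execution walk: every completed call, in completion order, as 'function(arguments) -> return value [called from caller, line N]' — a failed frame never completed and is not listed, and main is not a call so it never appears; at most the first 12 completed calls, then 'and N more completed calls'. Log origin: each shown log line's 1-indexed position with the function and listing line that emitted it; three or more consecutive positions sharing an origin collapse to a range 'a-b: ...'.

Answer: the defect is in gauge_drift at line 11.
Key fact: Everything matches until log position 4, which reads 'stage result 8' in place of 'stage result 22'.
Call chain: main -> weigh_samples([8, 7, 5, 2, 11, 11]) (called at line 28).
First divergence: position 4; shown 'stage result 8' vs intended 'stage result 22'.
Intended log window:
  2: mix_signals: 6 entries, threshold 11
  3: hit index 4
  4: stage result 22
  5: weigh_samples: scanning 6 entries
Execution walk:
  mix_signals([8, 7, 5, 2, 11, 11], 11) -> 4  [called from gauge_drift, line 8]
  gauge_drift([8, 7, 5, 2, 11, 11], 11) -> 8  [called from main, line 26]
  weigh_samples([8, 7, 5, 2, 11, 11]) -> 2  [called from main, line 28]
Log line origins:
  1: emitted by main (line 25)
  2: emitted by mix_signals (line 2)
  3: emitted by gauge_drift (line 9)
  4: emitted by main (line 27)
  5: emitted by weigh_samples (line 14)
  6: emitted by weigh_samples (line 19)
A correct fix: line 11: replace `low` with `seed_v`.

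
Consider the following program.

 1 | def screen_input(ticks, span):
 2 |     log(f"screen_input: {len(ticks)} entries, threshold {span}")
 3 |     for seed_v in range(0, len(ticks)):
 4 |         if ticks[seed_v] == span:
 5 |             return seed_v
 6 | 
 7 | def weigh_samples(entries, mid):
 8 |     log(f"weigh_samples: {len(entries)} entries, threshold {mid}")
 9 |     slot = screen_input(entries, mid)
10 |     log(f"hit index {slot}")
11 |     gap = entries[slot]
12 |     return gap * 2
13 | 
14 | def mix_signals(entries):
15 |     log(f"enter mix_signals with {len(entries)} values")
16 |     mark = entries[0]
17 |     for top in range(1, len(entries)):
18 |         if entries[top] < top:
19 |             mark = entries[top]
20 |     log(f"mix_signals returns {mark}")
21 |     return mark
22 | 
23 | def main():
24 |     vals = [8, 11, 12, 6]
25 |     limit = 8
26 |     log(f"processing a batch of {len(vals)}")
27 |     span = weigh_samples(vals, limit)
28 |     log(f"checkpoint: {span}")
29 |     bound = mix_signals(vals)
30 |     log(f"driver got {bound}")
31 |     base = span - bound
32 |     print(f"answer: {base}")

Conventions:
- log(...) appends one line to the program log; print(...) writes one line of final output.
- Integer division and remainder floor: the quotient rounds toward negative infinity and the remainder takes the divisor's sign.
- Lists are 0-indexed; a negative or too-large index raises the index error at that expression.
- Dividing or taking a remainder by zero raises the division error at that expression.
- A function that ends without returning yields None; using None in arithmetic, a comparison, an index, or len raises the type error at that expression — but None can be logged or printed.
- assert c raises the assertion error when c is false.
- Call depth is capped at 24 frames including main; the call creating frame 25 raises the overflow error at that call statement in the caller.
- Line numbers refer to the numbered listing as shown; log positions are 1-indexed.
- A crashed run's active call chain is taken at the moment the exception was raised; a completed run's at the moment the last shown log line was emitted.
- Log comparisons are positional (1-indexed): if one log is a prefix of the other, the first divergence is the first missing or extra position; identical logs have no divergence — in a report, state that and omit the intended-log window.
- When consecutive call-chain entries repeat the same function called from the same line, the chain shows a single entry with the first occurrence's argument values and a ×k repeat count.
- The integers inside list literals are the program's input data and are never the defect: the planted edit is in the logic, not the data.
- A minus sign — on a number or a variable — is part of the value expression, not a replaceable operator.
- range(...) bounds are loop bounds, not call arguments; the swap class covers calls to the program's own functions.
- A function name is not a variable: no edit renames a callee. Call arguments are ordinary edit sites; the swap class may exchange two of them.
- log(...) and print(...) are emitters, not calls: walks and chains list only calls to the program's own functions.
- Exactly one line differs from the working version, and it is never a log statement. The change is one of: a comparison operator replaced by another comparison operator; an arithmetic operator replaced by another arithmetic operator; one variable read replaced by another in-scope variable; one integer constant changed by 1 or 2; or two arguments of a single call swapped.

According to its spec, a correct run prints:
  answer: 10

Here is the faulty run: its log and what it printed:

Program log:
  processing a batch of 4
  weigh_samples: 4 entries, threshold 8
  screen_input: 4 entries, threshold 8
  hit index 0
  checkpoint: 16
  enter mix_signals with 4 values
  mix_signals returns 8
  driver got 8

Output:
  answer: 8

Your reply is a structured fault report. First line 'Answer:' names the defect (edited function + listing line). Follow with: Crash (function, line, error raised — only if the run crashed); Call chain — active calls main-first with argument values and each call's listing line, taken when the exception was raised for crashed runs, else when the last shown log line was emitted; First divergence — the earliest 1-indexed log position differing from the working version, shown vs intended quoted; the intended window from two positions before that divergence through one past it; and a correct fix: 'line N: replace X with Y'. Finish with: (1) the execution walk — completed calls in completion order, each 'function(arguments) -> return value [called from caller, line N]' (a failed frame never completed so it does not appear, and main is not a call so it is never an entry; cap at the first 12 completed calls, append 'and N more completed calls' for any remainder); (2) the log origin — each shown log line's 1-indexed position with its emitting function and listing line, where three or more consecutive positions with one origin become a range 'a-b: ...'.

Answer: the defect is in mix_signals at line 18.
The tell: The earliest visible damage is log position 7 — 'mix_signals returns 8' rather than the intended 'mix_signals returns 6'.
Call chain: main.
First divergence: at position 7 the run shows 'mix_signals returns 8' where the working version logs 'mix_signals returns 6'.
Intended log window:
  5: checkpoint: 16
  6: enter mix_signals with 4 values
  7: mix_signals returns 6
  8: driver got 6
Execution walk:
  screen_input([8, 11, 12, 6], 8) -> 0  [called from weigh_samples, line 9]
  weigh_samples([8, 11, 12, 6], 8) -> 16  [called from main, line 27]
  mix_signals([8, 11, 12, 6]) -> 8  [called from main, line 29]
Log origins:
  1: from main, line 26
  2: from weigh_samples, line 8
  3: from screen_input, line 2
  4: from weigh_samples, line 10
  5: from main, line 28
  6: from mix_signals, line 15
  7: from mix_signals, line 20
  8: from main, line 30
A correct fix: line 18: replace `entries[top] < top` with `entries[top] < mark`.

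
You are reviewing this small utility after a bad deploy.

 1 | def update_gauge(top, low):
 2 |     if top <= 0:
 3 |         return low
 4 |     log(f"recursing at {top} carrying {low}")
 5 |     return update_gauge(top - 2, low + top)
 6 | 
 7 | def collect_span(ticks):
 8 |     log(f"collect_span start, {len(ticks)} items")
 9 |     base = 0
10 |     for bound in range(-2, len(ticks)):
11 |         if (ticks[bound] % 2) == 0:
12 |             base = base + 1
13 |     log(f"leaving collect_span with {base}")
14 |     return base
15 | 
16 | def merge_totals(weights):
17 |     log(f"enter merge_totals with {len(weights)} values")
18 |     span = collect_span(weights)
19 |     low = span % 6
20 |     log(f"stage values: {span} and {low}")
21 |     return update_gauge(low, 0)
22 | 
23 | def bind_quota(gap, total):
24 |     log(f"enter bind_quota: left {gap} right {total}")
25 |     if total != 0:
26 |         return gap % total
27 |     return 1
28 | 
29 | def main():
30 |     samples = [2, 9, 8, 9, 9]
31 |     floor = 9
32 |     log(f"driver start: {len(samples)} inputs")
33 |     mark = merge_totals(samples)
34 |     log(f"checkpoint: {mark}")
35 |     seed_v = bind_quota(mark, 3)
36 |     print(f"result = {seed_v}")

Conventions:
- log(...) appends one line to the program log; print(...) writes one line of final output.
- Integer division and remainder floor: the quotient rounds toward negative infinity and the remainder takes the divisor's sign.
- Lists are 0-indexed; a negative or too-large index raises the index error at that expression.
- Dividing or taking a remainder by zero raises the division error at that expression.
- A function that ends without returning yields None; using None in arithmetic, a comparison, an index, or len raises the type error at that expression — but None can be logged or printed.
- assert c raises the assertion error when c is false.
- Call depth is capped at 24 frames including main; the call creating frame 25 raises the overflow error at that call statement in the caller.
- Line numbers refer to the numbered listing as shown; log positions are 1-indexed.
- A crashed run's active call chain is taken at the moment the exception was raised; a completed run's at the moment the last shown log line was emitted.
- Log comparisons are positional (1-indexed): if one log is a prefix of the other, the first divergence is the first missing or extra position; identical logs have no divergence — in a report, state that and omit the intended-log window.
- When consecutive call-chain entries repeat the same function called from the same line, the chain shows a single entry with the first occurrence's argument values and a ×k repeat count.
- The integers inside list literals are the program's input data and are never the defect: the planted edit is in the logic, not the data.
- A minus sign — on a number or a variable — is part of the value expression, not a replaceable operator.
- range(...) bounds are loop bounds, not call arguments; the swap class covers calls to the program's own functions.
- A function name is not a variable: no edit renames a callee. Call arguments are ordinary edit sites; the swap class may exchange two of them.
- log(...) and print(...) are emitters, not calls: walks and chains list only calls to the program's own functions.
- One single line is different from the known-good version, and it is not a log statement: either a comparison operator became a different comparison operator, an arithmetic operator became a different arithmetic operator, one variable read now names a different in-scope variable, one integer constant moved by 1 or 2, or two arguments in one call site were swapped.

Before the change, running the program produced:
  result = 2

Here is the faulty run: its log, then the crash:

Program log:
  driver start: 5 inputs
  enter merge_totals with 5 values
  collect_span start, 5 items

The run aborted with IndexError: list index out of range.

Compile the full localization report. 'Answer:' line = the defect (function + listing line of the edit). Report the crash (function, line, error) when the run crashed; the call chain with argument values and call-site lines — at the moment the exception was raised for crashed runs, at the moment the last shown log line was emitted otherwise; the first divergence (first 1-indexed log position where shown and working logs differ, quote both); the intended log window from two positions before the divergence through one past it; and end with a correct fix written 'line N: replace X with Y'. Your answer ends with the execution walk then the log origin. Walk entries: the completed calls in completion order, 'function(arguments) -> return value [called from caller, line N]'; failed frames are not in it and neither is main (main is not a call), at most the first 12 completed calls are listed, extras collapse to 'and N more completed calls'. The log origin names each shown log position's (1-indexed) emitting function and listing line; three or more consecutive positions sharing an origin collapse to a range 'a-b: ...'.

Answer: the defect is in collect_span at line 10.
Key fact: The shown log is a 3-line prefix of the intended one, whose next entry is 'leaving collect_span with 2'.
Crash: collect_span, line 11, IndexError.
Call chain: main -> merge_totals([2, 9, 8, 9, 9]) (called at line 33) -> collect_span([2, 9, 8, 9, 9]) (called at line 18).
First divergence: position 4 — after 3 matching lines the faulty run goes silent; intended next line 'leaving collect_span with 2'.
Intended log window:
  2: enter merge_totals with 5 values
  3: collect_span start, 5 items
  4: leaving collect_span with 2
  5: stage values: 2 and 2
Execution walk:
  (no call completed)
Log origins:
  1: from main, line 32
  2: from merge_totals, line 17
  3: from collect_span, line 8
A correct fix: line 10: replace `-2` with `0`.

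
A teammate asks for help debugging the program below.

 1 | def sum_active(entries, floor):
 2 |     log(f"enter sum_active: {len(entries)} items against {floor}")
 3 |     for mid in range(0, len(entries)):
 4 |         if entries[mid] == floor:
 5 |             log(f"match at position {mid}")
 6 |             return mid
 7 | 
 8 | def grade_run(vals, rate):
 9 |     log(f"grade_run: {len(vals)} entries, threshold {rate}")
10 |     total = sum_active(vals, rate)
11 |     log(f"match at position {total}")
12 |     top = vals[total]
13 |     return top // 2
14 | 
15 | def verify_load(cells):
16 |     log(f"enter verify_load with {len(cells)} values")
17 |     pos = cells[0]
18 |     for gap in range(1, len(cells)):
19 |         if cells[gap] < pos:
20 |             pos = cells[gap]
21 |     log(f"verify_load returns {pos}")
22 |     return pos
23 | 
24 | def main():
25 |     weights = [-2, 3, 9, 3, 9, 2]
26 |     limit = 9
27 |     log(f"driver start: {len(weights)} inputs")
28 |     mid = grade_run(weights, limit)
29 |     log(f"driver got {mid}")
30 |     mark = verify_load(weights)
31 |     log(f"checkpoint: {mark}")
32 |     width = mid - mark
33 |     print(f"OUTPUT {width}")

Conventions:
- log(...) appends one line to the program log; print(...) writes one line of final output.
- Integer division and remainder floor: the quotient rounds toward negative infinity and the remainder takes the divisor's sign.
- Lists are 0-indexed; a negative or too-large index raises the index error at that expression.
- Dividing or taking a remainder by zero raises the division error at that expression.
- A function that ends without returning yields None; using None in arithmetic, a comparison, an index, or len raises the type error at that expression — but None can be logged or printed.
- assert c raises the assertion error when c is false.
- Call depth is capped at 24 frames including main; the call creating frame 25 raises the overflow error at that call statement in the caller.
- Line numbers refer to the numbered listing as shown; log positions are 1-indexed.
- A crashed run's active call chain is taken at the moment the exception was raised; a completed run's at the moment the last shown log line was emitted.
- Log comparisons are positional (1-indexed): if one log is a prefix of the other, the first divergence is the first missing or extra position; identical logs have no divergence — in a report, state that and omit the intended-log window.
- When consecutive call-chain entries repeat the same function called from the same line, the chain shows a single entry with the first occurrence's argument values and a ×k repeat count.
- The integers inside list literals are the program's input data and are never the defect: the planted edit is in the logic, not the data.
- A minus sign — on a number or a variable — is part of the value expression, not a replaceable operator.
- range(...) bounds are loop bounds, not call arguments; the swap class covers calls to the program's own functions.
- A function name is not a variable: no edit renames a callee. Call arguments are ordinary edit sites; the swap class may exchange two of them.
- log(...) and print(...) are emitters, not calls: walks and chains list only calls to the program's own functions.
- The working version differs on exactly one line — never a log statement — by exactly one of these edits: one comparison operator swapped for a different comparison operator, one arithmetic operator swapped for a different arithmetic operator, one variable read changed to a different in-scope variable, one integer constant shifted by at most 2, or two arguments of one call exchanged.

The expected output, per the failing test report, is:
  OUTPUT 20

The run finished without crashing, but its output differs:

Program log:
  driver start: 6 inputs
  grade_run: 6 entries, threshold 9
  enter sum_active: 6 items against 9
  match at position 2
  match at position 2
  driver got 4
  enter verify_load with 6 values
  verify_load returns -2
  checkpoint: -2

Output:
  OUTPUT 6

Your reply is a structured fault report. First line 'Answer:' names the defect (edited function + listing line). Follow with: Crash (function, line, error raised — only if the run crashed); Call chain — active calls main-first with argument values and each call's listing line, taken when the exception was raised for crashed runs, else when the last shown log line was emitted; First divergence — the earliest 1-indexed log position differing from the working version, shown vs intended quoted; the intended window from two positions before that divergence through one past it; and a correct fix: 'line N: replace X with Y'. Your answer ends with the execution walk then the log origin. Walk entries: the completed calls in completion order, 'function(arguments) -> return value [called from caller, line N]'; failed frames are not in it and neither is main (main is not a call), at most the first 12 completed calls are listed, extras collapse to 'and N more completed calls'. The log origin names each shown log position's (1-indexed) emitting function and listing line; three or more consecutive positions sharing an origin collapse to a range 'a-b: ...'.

Answer: the defect is in grade_run at line 13.
The tell: Position 6 is the first bad log line: 'driver got 4' should read 'driver got 18'.
Call chain: main.
First divergence: position 6 — the shown line 'driver got 4' should read 'driver got 18'.
Intended log window:
  4: match at position 2
  5: match at position 2
  6: driver got 18
  7: enter verify_load with 6 values
Execution walk:
  sum_active([-2, 3, 9, 3, 9, 2], 9) -> 2  [called from grade_run, line 10]
  grade_run([-2, 3, 9, 3, 9, 2], 9) -> 4  [called from main, line 28]
  verify_load([-2, 3, 9, 3, 9, 2]) -> -2  [called from main, line 30]
Origin of each log line:
  1: logged in main at line 27
  2: logged in grade_run at line 9
  3: logged in sum_active at line 2
  4: logged in sum_active at line 5
  5: logged in grade_run at line 11
  6: logged in main at line 29
  7: logged in verify_load at line 16
  8: logged in verify_load at line 21
  9: logged in main at line 31
A correct fix: line 13: replace `//` with `*`.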